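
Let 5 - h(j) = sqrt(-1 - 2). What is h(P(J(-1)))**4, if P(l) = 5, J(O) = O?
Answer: (5 - I*sqrt(3))**4 ≈ 184.0 - 762.1*I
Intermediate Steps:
h(j) = 5 - I*sqrt(3) (h(j) = 5 - sqrt(-1 - 2) = 5 - sqrt(-3) = 5 - I*sqrt(3))
h(P(J(-1)))**4 = (5 - I*sqrt(3))**4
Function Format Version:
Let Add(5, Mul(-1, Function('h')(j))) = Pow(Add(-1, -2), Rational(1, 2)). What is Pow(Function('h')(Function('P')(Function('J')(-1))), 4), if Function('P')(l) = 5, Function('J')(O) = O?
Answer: Pow(Add(5, Mul(-1, I, Pow(3, Rational(1, 2)))), 4) ≈ Add(184.00, Mul(-762.10, I))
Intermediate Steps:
Function('h')(j) = Add(5, Mul(-1, I, Pow(3, Rational(1, 2)))) (Function('h')(j) = Add(5, Mul(-1, Pow(Add(-1, -2), Rational(1, 2)))) = Add(5, Mul(-1, Pow(-3, Rational(1, 2)))) = Add(5, Mul(-1, Mul(I, Pow(3, Rational(1, 2))))) = Add(5, Mul(-1, I, Pow(3, Rational(1, 2)))))
Pow(Function('h')(Function('P')(Function('J')(-1))), 4) = Pow(Add(5, Mul(-1, I, Pow(3, Rational(1, 2)))), 4)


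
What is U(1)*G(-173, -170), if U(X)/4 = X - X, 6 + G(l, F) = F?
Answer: 0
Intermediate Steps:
G(l, F) = -6 + F
U(X) = 0 (U(X) = 4*(X - X) = 4*0 = 0)
U(1)*G(-173, -170) = 0*(-6 - 170) = 0*(-176) = 0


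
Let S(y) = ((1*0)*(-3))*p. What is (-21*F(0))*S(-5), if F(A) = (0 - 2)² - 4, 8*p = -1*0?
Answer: 0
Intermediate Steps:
p = 0 (p = (-1*0)/8 = (⅛)*0 = 0)
S(y) = 0 (S(y) = ((1*0)*(-3))*0 = (0*(-3))*0 = 0*0 = 0)
F(A) = 0 (F(A) = (-2)² - 4 = 4 - 4 = 0)
(-21*F(0))*S(-5) = -21*0*0 = 0*0 = 0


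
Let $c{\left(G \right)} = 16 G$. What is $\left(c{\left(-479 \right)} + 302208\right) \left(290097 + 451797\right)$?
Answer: $218520426336$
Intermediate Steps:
$\left(c{\left(-479 \right)} + 302208\right) \left(290097 + 451797\right) = \left(16 \left(-479\right) + 302208\right) \left(290097 + 451797\right) = \left(-7664 + 302208\right) 741894 = 294544 \cdot 741894 = 218520426336$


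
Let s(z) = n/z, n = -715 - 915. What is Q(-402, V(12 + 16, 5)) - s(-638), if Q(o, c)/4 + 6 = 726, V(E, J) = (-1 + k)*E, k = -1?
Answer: 917905/319 ≈ 2877.4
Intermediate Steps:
n = -1630
V(E, J) = -2*E (V(E, J) = (-1 - 1)*E = -2*E)
Q(o, c) = 2880 (Q(o, c) = -24 + 4*726 = -24 + 2904 = 2880)
s(z) = -1630/z
Q(-402, V(12 + 16, 5)) - s(-638) = 2880 - (-1630)/(-638) = 2880 - (-1630)*(-1)/638 = 2880 - 1*815/319 = 2880 - 815/319 = 917905/319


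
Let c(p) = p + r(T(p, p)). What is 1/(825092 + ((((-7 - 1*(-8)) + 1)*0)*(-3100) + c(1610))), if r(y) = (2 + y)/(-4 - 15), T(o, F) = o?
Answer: 19/15705726 ≈ 1.2097e-6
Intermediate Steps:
r(y) = -2/19 - y/19 (r(y) = (2 + y)/(-19) = (2 + y)*(-1/19) = -2/19 - y/19)
c(p) = -2/19 + 18*p/19 (c(p) = p + (-2/19 - p/19) = -2/19 + 18*p/19)
1/(825092 + ((((-7 - 1*(-8)) + 1)*0)*(-3100) + c(1610))) = 1/(825092 + ((((-7 - 1*(-8)) + 1)*0)*(-3100) + (-2/19 + (18/19)*1610))) = 1/(825092 + ((((-7 + 8) + 1)*0)*(-3100) + (-2/19 + 28980/19))) = 1/(825092 + (((1 + 1)*0)*(-3100) + 28978/19)) = 1/(825092 + ((2*0)*(-3100) + 28978/19)) = 1/(825092 + (0*(-3100) + 28978/19)) = 1/(825092 + (0 + 28978/19)) = 1/(825092 + 28978/19) = 1/(15705726/19) = 19/15705726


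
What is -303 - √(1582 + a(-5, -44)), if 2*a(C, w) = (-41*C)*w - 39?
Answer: -303 - 3*I*√1310/2 ≈ -303.0 - 54.291*I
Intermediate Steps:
a(C, w) = -39/2 - 41*C*w/2 (a(C, w) = ((-41*C)*w - 39)/2 = (-41*C*w - 39)/2 = (-39 - 41*C*w)/2 = -39/2 - 41*C*w/2)
-303 - √(1582 + a(-5, -44)) = -303 - √(1582 + (-39/2 - 41/2*(-5)*(-44))) = -303 - √(1582 + (-39/2 - 4510)) = -303 - √(1582 - 9059/2) = -303 - √(-5895/2) = -303 - 3*I*√1310/2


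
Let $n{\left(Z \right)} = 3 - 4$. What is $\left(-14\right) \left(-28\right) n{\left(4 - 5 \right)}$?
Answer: $-392$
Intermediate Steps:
$n{\left(Z \right)} = -1$ ($n{\left(Z \right)} = 3 - 4 = -1$)
$\left(-14\right) \left(-28\right) n{\left(4 - 5 \right)} = \left(-14\right) \left(-28\right) \left(-1\right) = 392 \left(-1\right) = -392$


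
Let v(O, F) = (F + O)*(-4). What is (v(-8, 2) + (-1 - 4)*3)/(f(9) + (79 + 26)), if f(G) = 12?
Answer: 1/13 ≈ 0.076923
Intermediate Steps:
v(O, F) = -4*F - 4*O
(v(-8, 2) + (-1 - 4)*3)/(f(9) + (79 + 26)) = ((-4*2 - 4*(-8)) + (-1 - 4)*3)/(12 + (79 + 26)) = ((-8 + 32) - 5*3)/(12 + 105) = (24 - 15)/117 = (1/117)*9 = 1/13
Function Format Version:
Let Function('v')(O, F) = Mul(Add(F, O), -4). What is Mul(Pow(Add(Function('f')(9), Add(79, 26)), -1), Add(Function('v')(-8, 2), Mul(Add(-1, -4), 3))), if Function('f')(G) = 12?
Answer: Rational(1, 13) ≈ 0.076923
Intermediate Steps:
Function('v')(O, F) = Add(Mul(-4, F), Mul(-4, O))
Mul(Pow(Add(Function('f')(9), Add(79, 26)), -1), Add(Function('v')(-8, 2), Mul(Add(-1, -4), 3))) = Mul(Pow(Add(12, Add(79, 26)), -1), Add(Add(Mul(-4, 2), Mul(-4, -8)), Mul(Add(-1, -4), 3))) = Mul(Pow(Add(12, 105), -1), Add(Add(-8, 32), Mul(-5, 3))) = Mul(Pow(117, -1), Add(24, -15)) = Mul(Rational(1, 117), 9) = Rational(1, 13)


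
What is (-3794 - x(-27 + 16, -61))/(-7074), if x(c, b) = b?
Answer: 3733/7074 ≈ 0.52771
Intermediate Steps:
(-3794 - x(-27 + 16, -61))/(-7074) = (-3794 - 1*(-61))/(-7074) = (-3794 + 61)*(-1/7074) = -3733*(-1/7074) = 3733/7074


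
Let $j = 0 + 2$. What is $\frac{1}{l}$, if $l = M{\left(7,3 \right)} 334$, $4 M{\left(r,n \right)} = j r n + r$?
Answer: $\frac{2}{8183} \approx 0.00024441$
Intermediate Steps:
$j = 2$
$M{\left(r,n \right)} = \frac{r}{4} + \frac{n r}{2}$ ($M{\left(r,n \right)} = \frac{2 r n + r}{4} = \frac{2 n r + r}{4} = \frac{r + 2 n r}{4} = \frac{r}{4} + \frac{n r}{2}$)
$l = \frac{8183}{2}$ ($l = \frac{1}{4} \cdot 7 \left(1 + 2 \cdot 3\right) 334 = \frac{1}{4} \cdot 7 \left(1 + 6\right) 334 = \frac{1}{4} \cdot 7 \cdot 7 \cdot 334 = \frac{49}{4} \cdot 334 = \frac{8183}{2} \approx 4091.5$)
$\frac{1}{l} = \frac{1}{\frac{8183}{2}} = \frac{2}{8183}$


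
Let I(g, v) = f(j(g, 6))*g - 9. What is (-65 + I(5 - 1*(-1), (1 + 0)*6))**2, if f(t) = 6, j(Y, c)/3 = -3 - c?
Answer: 1444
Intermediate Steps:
j(Y, c) = -9 - 3*c (j(Y, c) = 3*(-3 - c) = -9 - 3*c)
I(g, v) = -9 + 6*g (I(g, v) = 6*g - 9 = -9 + 6*g)
(-65 + I(5 - 1*(-1), (1 + 0)*6))**2 = (-65 + (-9 + 6*(5 - 1*(-1))))**2 = (-65 + (-9 + 6*(5 + 1)))**2 = (-65 + (-9 + 6*6))**2 = (-65 + (-9 + 36))**2 = (-65 + 27)**2 = (-38)**2 = 1444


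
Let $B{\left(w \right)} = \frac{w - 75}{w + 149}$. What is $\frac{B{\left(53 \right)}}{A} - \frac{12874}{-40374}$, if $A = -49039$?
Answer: $\frac{31882290400}{99984979593} \approx 0.31887$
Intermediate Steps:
$B{\left(w \right)} = \frac{-75 + w}{149 + w}$
$\frac{B{\left(53 \right)}}{A} - \frac{12874}{-40374} = \frac{\frac{1}{149 + 53} \left(-75 + 53\right)}{-49039} - \frac{12874}{-40374} = \frac{1}{202} \left(-22\right) \left(- \frac{1}{49039}\right) - - \frac{6437}{20187} = \frac{1}{202} \left(-22\right) \left(- \frac{1}{49039}\right) + \frac{6437}{20187} = \left(- \frac{11}{101}\right) \left(- \frac{1}{49039}\right) + \frac{6437}{20187} = \frac{11}{4952939} + \frac{6437}{20187} = \frac{31882290400}{99984979593}$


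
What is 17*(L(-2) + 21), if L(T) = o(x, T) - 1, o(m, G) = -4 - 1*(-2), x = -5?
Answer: 306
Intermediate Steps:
o(m, G) = -2 (o(m, G) = -4 + 2 = -2)
L(T) = -3 (L(T) = -2 - 1 = -3)
17*(L(-2) + 21) = 17*(-3 + 21) = 17*18 = 306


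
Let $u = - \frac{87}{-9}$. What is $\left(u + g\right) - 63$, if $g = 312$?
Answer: $\frac{776}{3} \approx 258.67$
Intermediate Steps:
$u = \frac{29}{3}$ ($u = \left(-87\right) \left(- \frac{1}{9}\right) = \frac{29}{3} \approx 9.6667$)
$\left(u + g\right) - 63 = \left(\frac{29}{3} + 312\right) - 63 = \frac{965}{3} - 63 = \frac{776}{3}$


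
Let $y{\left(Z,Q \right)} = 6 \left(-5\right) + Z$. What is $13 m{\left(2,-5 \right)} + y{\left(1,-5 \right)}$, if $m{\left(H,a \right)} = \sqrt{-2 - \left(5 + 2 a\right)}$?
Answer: $-29 + 13 \sqrt{3} \approx -6.4833$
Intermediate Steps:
$m{\left(H,a \right)} = \sqrt{-7 - 2 a}$ ($m{\left(H,a \right)} = \sqrt{-2 - \left(5 + 2 a\right)} = \sqrt{-7 - 2 a}$)
$y{\left(Z,Q \right)} = -30 + Z$
$13 m{\left(2,-5 \right)} + y{\left(1,-5 \right)} = 13 \sqrt{-7 - -10} + \left(-30 + 1\right) = 13 \sqrt{-7 + 10} - 29 = 13 \sqrt{3} - 29 = -29 + 13 \sqrt{3}$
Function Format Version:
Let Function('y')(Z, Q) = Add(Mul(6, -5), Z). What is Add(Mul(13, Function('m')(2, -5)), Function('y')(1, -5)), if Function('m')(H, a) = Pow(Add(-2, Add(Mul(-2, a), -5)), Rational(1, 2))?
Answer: Add(-29, Mul(13, Pow(3, Rational(1, 2)))) ≈ -6.4833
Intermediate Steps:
Function('m')(H, a) = Pow(Add(-7, Mul(-2, a)), Rational(1, 2)) (Function('m')(H, a) = Pow(Add(-2, Add(-5, Mul(-2, a))), Rational(1, 2)) = Pow(Add(-7, Mul(-2, a)), Rational(1, 2)))
Function('y')(Z, Q) = Add(-30, Z)
Add(Mul(13, Function('m')(2, -5)), Function('y')(1, -5)) = Add(Mul(13, Pow(Add(-7, Mul(-2, -5)), Rational(1, 2))), Add(-30, 1)) = Add(Mul(13, Pow(Add(-7, 10), Rational(1, 2))), -29) = Add(Mul(13, Pow(3, Rational(1, 2))), -29) = Add(-29, Mul(13, Pow(3, Rational(1, 2))))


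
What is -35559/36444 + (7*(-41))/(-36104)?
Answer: -106113559/109647848 ≈ -0.96777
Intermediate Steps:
-35559/36444 + (7*(-41))/(-36104) = -35559*1/36444 - 287*(-1/36104) = -11853/12148 + 287/36104 = -106113559/109647848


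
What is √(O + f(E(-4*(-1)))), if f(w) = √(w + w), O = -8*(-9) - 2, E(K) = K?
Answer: √(70 + 2*√2) ≈ 8.5340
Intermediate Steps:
O = 70 (O = 72 - 2 = 70)
f(w) = √2*√w (f(w) = √(2*w) = √2*√w)
√(O + f(E(-4*(-1)))) = √(70 + √2*√(-4*(-1))) = √(70 + √2*√4) = √(70 + √2*2) = √(70 + 2*√2)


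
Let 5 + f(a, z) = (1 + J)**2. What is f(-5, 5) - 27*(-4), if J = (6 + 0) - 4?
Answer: 112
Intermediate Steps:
J = 2 (J = 6 - 4 = 2)
f(a, z) = 4 (f(a, z) = -5 + (1 + 2)**2 = -5 + 3**2 = -5 + 9 = 4)
f(-5, 5) - 27*(-4) = 4 - 27*(-4) = 4 + 108 = 112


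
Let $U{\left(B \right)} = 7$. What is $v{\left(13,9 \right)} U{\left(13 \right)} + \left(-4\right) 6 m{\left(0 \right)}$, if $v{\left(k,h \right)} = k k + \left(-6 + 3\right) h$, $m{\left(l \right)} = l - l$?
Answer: $994$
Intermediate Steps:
$m{\left(l \right)} = 0$
$v{\left(k,h \right)} = k^{2} - 3 h$
$v{\left(13,9 \right)} U{\left(13 \right)} + \left(-4\right) 6 m{\left(0 \right)} = \left(13^{2} - 27\right) 7 + \left(-4\right) 6 \cdot 0 = \left(169 - 27\right) 7 - 0 = 142 \cdot 7 + 0 = 994 + 0 = 994$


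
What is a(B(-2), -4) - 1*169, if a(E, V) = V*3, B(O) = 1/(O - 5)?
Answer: -181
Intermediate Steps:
B(O) = 1/(-5 + O)
a(E, V) = 3*V
a(B(-2), -4) - 1*169 = 3*(-4) - 1*169 = -12 - 169 = -181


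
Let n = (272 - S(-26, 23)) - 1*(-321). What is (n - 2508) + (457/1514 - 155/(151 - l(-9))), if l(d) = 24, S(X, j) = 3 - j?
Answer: -364543441/192278 ≈ -1895.9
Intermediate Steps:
n = 613 (n = (272 - (3 - 1*23)) - 1*(-321) = (272 - (3 - 23)) + 321 = (272 - 1*(-20)) + 321 = (272 + 20) + 321 = 292 + 321 = 613)
(n - 2508) + (457/1514 - 155/(151 - l(-9))) = (613 - 2508) + (457/1514 - 155/(151 - 1*24)) = -1895 + (457*(1/1514) - 155/(151 - 24)) = -1895 + (457/1514 - 155/127) = -1895 - 176631/192278 = -364543441/192278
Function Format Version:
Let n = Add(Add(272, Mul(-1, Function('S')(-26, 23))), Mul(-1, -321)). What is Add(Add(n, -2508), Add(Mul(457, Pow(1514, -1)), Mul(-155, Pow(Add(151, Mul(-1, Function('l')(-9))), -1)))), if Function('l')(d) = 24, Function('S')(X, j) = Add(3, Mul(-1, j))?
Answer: Rational(-364543441, 192278) ≈ -1895.9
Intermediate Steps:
n = 613 (n = Add(Add(272, Mul(-1, Add(3, Mul(-1, 23)))), Mul(-1, -321)) = Add(Add(272, Mul(-1, Add(3, -23))), 321) = Add(Add(272, Mul(-1, -20)), 321) = Add(Add(272, 20), 321) = Add(292, 321) = 613)
Add(Add(n, -2508), Add(Mul(457, Pow(1514, -1)), Mul(-155, Pow(Add(151, Mul(-1, Function('l')(-9))), -1)))) = Add(Add(613, -2508), Add(Mul(457, Pow(1514, -1)), Mul(-155, Pow(Add(151, Mul(-1, 24)), -1)))) = Add(-1895, Add(Mul(457, Rational(1, 1514)), Mul(-155, Pow(Add(151, -24), -1)))) = Add(-1895, Add(Rational(457, 1514), Mul(-155, Pow(127, -1)))) = Add(-1895, Add(Rational(457, 1514), Mul(-155, Rational(1, 127)))) = Add(-1895, Add(Rational(457, 1514), Rational(-155, 127))) = Add(-1895, Rational(-176631, 192278)) = Rational(-364543441, 192278)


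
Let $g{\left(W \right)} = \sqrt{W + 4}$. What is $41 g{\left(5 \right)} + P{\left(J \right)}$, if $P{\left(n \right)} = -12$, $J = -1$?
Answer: $111$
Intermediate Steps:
$g{\left(W \right)} = \sqrt{4 + W}$
$41 g{\left(5 \right)} + P{\left(J \right)} = 41 \sqrt{4 + 5} - 12 = 41 \sqrt{9} - 12 = 41 \cdot 3 - 12 = 123 - 12 = 111$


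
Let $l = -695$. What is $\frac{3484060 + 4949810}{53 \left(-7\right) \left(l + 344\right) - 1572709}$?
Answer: $- \frac{4216935}{721244} \approx -5.8468$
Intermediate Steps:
$\frac{3484060 + 4949810}{53 \left(-7\right) \left(l + 344\right) - 1572709} = \frac{3484060 + 4949810}{53 \left(-7\right) \left(-695 + 344\right) - 1572709} = \frac{8433870}{\left(-371\right) \left(-351\right) - 1572709} = \frac{8433870}{130221 - 1572709} = \frac{8433870}{-1442488} = 8433870 \left(- \frac{1}{1442488}\right) = - \frac{4216935}{721244}$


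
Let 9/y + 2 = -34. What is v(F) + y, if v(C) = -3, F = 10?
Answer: -13/4 ≈ -3.2500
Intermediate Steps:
y = -¼ (y = 9/(-2 - 34) = 9/(-36) = 9*(-1/36) = -¼ ≈ -0.25000)
v(F) + y = -3 - ¼ = -13/4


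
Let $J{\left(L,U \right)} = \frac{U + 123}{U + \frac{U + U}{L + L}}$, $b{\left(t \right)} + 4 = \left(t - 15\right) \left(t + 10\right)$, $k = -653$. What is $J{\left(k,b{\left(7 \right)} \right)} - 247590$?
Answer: $- \frac{22600004099}{91280} \approx -2.4759 \cdot 10^{5}$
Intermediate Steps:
$b{\left(t \right)} = -4 + \left(-15 + t\right) \left(10 + t\right)$ ($b{\left(t \right)} = -4 + \left(t - 15\right) \left(t + 10\right) = -4 + \left(-15 + t\right) \left(10 + t\right)$)
$J{\left(L,U \right)} = \frac{123 + U}{U + \frac{U}{L}}$ ($J{\left(L,U \right)} = \frac{123 + U}{U + \frac{2 U}{2 L}} = \frac{123 + U}{U + 2 U \frac{1}{2 L}} = \frac{123 + U}{U + \frac{U}{L}}$)
$J{\left(k,b{\left(7 \right)} \right)} - 247590 = - \frac{653 \left(123 - \left(189 - 49\right)\right)}{\left(-154 + 7^{2} - 35\right) \left(1 - 653\right)} - 247590 = - \frac{653 \left(123 - 140\right)}{\left(-154 + 49 - 35\right) \left(-652\right)} - 247590 = \left(-653\right) \frac{1}{-140} \left(- \frac{1}{652}\right) \left(123 - 140\right) - 247590 = \left(-653\right) \left(- \frac{1}{140}\right) \left(- \frac{1}{652}\right) \left(-17\right) - 247590 = \frac{11101}{91280} - 247590 = - \frac{22600004099}{91280}$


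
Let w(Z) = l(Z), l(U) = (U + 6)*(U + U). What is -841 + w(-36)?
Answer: 1319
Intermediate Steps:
l(U) = 2*U*(6 + U) (l(U) = (6 + U)*(2*U) = 2*U*(6 + U))
w(Z) = 2*Z*(6 + Z)
-841 + w(-36) = -841 + 2*(-36)*(6 - 36) = -841 + 2*(-36)*(-30) = -841 + 2160 = 1319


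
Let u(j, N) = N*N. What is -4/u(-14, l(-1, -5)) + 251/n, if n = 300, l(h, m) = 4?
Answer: 44/75 ≈ 0.58667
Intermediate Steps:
u(j, N) = N²
-4/u(-14, l(-1, -5)) + 251/n = -4/(4²) + 251/300 = -4/16 + 251*(1/300) = -4*1/16 + 251/300 = -¼ + 251/300 = 44/75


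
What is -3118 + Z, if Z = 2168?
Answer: -950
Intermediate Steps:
-3118 + Z = -3118 + 2168 = -950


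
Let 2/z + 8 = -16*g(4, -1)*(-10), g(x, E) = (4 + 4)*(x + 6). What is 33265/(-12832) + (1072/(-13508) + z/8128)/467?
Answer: -85232673089970647/32876415750427392 ≈ -2.5925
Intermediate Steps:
g(x, E) = 48 + 8*x (g(x, E) = 8*(6 + x) = 48 + 8*x)
z = 1/6396 (z = 2/(-8 - 16*(48 + 8*4)*(-10)) = 2/(-8 - 16*(48 + 32)*(-10)) = 2/(-8 - 16*80*(-10)) = 2/(-8 - 1280*(-10)) = 2/(-8 + 12800) = 2/12792 = 2*(1/12792) = 1/6396 ≈ 0.00015635)
33265/(-12832) + (1072/(-13508) + z/8128)/467 = 33265/(-12832) + (1072/(-13508) + (1/6396)/8128)/467 = 33265*(-1/12832) + (1072*(-1/13508) + (1/6396)*(1/8128))*(1/467) = -33265/12832 + (-268/3377 + 1/51986688)*(1/467) = -33265/12832 - 13932429007/175559045376*1/467 = -33265/12832 - 13932429007/81986074190592 = -85232673089970647/32876415750427392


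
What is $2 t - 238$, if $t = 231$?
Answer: $224$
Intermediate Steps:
$2 t - 238 = 2 \cdot 231 - 238 = 462 - 238 = 224$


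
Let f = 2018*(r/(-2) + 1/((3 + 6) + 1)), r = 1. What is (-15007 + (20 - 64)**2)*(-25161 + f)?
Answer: 1697151711/5 ≈ 3.3943e+8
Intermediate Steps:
f = -4036/5 (f = 2018*(1/(-2) + 1/((3 + 6) + 1)) = 2018*(1*(-1/2) + 1/(9 + 1)) = 2018*(-1/2 + 1/10) = 2018*(-2/5) = -4036/5 ≈ -807.20)
(-15007 + (20 - 64)**2)*(-25161 + f) = (-15007 + (20 - 64)**2)*(-25161 - 4036/5) = (-15007 + (-44)**2)*(-129841/5) = (-15007 + 1936)*(-129841/5) = -13071*(-129841/5) = 1697151711/5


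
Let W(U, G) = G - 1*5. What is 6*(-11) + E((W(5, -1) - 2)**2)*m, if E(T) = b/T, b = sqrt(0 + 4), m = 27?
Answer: -2085/32 ≈ -65.156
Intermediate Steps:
b = 2 (b = sqrt(4) = 2)
W(U, G) = -5 + G (W(U, G) = G - 5 = -5 + G)
E(T) = 2/T
6*(-11) + E((W(5, -1) - 2)**2)*m = 6*(-11) + (2/(((-5 - 1) - 2)**2))*27 = -66 + (2/((-6 - 2)**2))*27 = -66 + (2/((-8)**2))*27 = -66 + (2/64)*27 = -66 + (2*(1/64))*27 = -66 + (1/32)*27 = -66 + 27/32 = -2085/32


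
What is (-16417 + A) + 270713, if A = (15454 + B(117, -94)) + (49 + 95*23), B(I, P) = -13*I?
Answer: 270463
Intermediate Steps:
A = 16167 (A = (15454 - 13*117) + (49 + 95*23) = (15454 - 1521) + (49 + 2185) = 13933 + 2234 = 16167)
(-16417 + A) + 270713 = (-16417 + 16167) + 270713 = -250 + 270713 = 270463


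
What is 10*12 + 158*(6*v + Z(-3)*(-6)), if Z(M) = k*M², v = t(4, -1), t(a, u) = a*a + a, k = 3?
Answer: -6516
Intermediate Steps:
t(a, u) = a + a² (t(a, u) = a² + a = a + a²)
v = 20 (v = 4*(1 + 4) = 4*5 = 20)
Z(M) = 3*M²
10*12 + 158*(6*v + Z(-3)*(-6)) = 10*12 + 158*(6*20 + (3*(-3)²)*(-6)) = 120 + 158*(120 + (3*9)*(-6)) = 120 + 158*(120 + 27*(-6)) = 120 + 158*(120 - 162) = 120 + 158*(-42) = 120 - 6636 = -6516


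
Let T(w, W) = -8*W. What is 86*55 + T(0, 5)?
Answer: 4690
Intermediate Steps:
86*55 + T(0, 5) = 86*55 - 8*5 = 4730 - 40 = 4690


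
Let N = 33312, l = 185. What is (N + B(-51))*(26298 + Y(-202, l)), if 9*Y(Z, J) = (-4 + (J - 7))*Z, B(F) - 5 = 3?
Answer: 2238370960/3 ≈ 7.4612e+8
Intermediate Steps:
B(F) = 8 (B(F) = 5 + 3 = 8)
Y(Z, J) = Z*(-11 + J)/9 (Y(Z, J) = ((-4 + (J - 7))*Z)/9 = ((-4 + (-7 + J))*Z)/9 = ((-11 + J)*Z)/9 = (Z*(-11 + J))/9 = Z*(-11 + J)/9)
(N + B(-51))*(26298 + Y(-202, l)) = (33312 + 8)*(26298 + (⅑)*(-202)*(-11 + 185)) = 33320*(26298 + (⅑)*(-202)*174) = 33320*(26298 - 11716/3) = 33320*(67178/3) = 2238370960/3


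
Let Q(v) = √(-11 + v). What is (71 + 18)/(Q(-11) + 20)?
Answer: 890/211 - 89*I*√22/422 ≈ 4.218 - 0.98921*I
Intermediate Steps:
(71 + 18)/(Q(-11) + 20) = (71 + 18)/(√(-11 - 11) + 20) = 89/(√(-22) + 20) = 89/(I*√22 + 20) = 89/(20 + I*√22)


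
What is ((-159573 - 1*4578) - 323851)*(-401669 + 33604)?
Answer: 179616456130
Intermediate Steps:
((-159573 - 1*4578) - 323851)*(-401669 + 33604) = ((-159573 - 4578) - 323851)*(-368065) = (-164151 - 323851)*(-368065) = -488002*(-368065) = 179616456130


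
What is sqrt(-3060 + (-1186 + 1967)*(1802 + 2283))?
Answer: 5*sqrt(127493) ≈ 1785.3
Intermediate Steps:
sqrt(-3060 + (-1186 + 1967)*(1802 + 2283)) = sqrt(-3060 + 781*4085) = sqrt(-3060 + 3190385) = sqrt(3187325) = 5*sqrt(127493)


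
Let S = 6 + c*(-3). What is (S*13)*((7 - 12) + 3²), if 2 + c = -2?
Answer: 936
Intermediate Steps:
c = -4 (c = -2 - 2 = -4)
S = 18 (S = 6 - 4*(-3) = 6 + 12 = 18)
(S*13)*((7 - 12) + 3²) = (18*13)*((7 - 12) + 3²) = 234*(-5 + 9) = 234*4 = 936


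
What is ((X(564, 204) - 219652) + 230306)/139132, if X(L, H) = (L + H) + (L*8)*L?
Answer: 182585/9938 ≈ 18.372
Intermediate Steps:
X(L, H) = H + L + 8*L² (X(L, H) = (H + L) + (8*L)*L = (H + L) + 8*L² = H + L + 8*L²)
((X(564, 204) - 219652) + 230306)/139132 = (((204 + 564 + 8*564²) - 219652) + 230306)/139132 = (((204 + 564 + 8*318096) - 219652) + 230306)*(1/139132) = (((204 + 564 + 2544768) - 219652) + 230306)*(1/139132) = ((2545536 - 219652) + 230306)*(1/139132) = (2325884 + 230306)*(1/139132) = 2556190*(1/139132) = 182585/9938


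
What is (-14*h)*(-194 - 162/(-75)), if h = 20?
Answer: 268576/5 ≈ 53715.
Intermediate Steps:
(-14*h)*(-194 - 162/(-75)) = (-14*20)*(-194 - 162/(-75)) = -280*(-194 - 162*(-1/75)) = -280*(-194 + 54/25) = -280*(-4796/25) = 268576/5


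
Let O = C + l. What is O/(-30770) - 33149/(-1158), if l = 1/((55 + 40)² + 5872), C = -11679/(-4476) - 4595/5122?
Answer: 29029817620956937523/1014105829776744120 ≈ 28.626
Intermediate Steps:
C = 6542103/3821012 (C = -11679*(-1/4476) - 4595*1/5122 = 3893/1492 - 4595/5122 = 6542103/3821012 ≈ 1.7121)
l = 1/14897 (l = 1/(95² + 5872) = 1/(9025 + 5872) = 1/14897 ≈ 6.7128e-5)
O = 97461529403/56921615764 (O = 6542103/3821012 + 1/14897 = 97461529403/56921615764 ≈ 1.7122)
O/(-30770) - 33149/(-1158) = (97461529403/56921615764)/(-30770) - 33149/(-1158) = (97461529403/56921615764)*(-1/30770) - 33149*(-1/1158) = -97461529403/1751478117058280 + 33149/1158 = 29029817620956937523/1014105829776744120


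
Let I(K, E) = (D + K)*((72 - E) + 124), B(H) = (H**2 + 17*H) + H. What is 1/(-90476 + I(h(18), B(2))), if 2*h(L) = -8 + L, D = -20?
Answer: -1/92816 ≈ -1.0774e-5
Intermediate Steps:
h(L) = -4 + L/2 (h(L) = (-8 + L)/2 = -4 + L/2)
B(H) = H**2 + 18*H
I(K, E) = (-20 + K)*(196 - E) (I(K, E) = (-20 + K)*((72 - E) + 124) = (-20 + K)*(196 - E))
1/(-90476 + I(h(18), B(2))) = 1/(-90476 + (-3920 + 20*(2*(18 + 2)) + 196*(-4 + (1/2)*18) - 2*(18 + 2)*(-4 + (1/2)*18))) = 1/(-90476 + (-3920 + 20*(2*20) + 196*(-4 + 9) - 2*20*(-4 + 9))) = 1/(-90476 + (-3920 + 20*40 + 196*5 - 1*40*5)) = 1/(-90476 + (-3920 + 800 + 980 - 200)) = 1/(-90476 - 2340) = 1/(-92816) = -1/92816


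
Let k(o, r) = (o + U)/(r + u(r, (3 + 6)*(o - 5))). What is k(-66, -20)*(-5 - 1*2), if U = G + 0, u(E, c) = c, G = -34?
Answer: -700/659 ≈ -1.0622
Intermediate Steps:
U = -34 (U = -34 + 0 = -34)
k(o, r) = (-34 + o)/(-45 + r + 9*o) (k(o, r) = (o - 34)/(r + (3 + 6)*(o - 5)) = (-34 + o)/(r + 9*(-5 + o)) = (-34 + o)/(r + (-45 + 9*o)) = (-34 + o)/(-45 + r + 9*o))
k(-66, -20)*(-5 - 1*2) = ((-34 - 66)/(-45 - 20 + 9*(-66)))*(-5 - 1*2) = (-100/(-45 - 20 - 594))*(-5 - 2) = (-100/(-659))*(-7) = -1/659*(-100)*(-7) = (100/659)*(-7) = -700/659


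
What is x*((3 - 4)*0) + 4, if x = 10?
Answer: 4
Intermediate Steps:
x*((3 - 4)*0) + 4 = 10*((3 - 4)*0) + 4 = 10*(-1*0) + 4 = 10*0 + 4 = 0 + 4 = 4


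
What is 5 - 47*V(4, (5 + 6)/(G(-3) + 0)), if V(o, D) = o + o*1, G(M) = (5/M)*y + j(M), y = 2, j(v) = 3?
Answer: -371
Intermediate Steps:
G(M) = 3 + 10/M (G(M) = (5/M)*2 + 3 = 10/M + 3 = 3 + 10/M)
V(o, D) = 2*o (V(o, D) = o + o = 2*o)
5 - 47*V(4, (5 + 6)/(G(-3) + 0)) = 5 - 94*4 = 5 - 47*8 = 5 - 376 = -371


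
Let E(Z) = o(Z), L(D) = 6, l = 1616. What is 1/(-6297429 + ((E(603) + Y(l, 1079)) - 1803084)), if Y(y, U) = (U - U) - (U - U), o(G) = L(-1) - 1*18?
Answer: -1/8100525 ≈ -1.2345e-7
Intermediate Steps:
o(G) = -12 (o(G) = 6 - 1*18 = 6 - 18 = -12)
E(Z) = -12
Y(y, U) = 0 (Y(y, U) = 0 - 1*0 = 0 + 0 = 0)
1/(-6297429 + ((E(603) + Y(l, 1079)) - 1803084)) = 1/(-6297429 + ((-12 + 0) - 1803084)) = 1/(-6297429 + (-12 - 1803084)) = 1/(-6297429 - 1803096) = 1/(-8100525) = -1/8100525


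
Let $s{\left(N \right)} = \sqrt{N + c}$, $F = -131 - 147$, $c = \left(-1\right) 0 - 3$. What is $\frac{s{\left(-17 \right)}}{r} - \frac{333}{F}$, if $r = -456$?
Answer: $\frac{333}{278} - \frac{i \sqrt{5}}{228} \approx 1.1978 - 0.0098073 i$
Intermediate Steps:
$c = -3$ ($c = 0 - 3 = -3$)
$F = -278$ ($F = -131 - 147 = -278$)
$s{\left(N \right)} = \sqrt{-3 + N}$ ($s{\left(N \right)} = \sqrt{N - 3} = \sqrt{-3 + N}$)
$\frac{s{\left(-17 \right)}}{r} - \frac{333}{F} = \frac{\sqrt{-3 - 17}}{-456} - \frac{333}{-278} = \sqrt{-20} \left(- \frac{1}{456}\right) - - \frac{333}{278} = 2 i \sqrt{5} \left(- \frac{1}{456}\right) + \frac{333}{278} = - \frac{i \sqrt{5}}{228} + \frac{333}{278} = \frac{333}{278} - \frac{i \sqrt{5}}{228}$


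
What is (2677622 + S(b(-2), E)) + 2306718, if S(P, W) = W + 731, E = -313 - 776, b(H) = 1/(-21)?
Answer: 4983982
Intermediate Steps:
b(H) = -1/21
E = -1089
S(P, W) = 731 + W
(2677622 + S(b(-2), E)) + 2306718 = (2677622 + (731 - 1089)) + 2306718 = (2677622 - 358) + 2306718 = 2677264 + 2306718 = 4983982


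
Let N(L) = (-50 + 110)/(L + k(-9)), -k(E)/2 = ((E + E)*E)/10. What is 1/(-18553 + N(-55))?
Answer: -437/8107961 ≈ -5.3898e-5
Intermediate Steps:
k(E) = -2*E²/5 (k(E) = -2*(E + E)*E/10 = -2*(2*E)*E/10 = -2*2*E²/10 = -2*E²/5)
N(L) = 60/(-162/5 + L) (N(L) = (-50 + 110)/(L - ⅖*(-9)²) = 60/(L - ⅖*81) = 60/(L - 162/5) = 60/(-162/5 + L))
1/(-18553 + N(-55)) = 1/(-18553 + 300/(-162 + 5*(-55))) = 1/(-18553 + 300/(-162 - 275)) = 1/(-18553 + 300/(-437)) = 1/(-18553 + 300*(-1/437)) = 1/(-18553 - 300/437) = 1/(-8107961/437) = -437/8107961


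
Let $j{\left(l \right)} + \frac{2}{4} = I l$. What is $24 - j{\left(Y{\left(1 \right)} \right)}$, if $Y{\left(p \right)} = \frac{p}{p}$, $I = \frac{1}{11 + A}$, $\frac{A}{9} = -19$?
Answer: $\frac{3921}{160} \approx 24.506$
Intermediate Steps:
$A = -171$ ($A = 9 \left(-19\right) = -171$)
$I = - \frac{1}{160}$ ($I = \frac{1}{11 - 171} = \frac{1}{-160} = - \frac{1}{160} \approx -0.00625$)
$Y{\left(p \right)} = 1$
$j{\left(l \right)} = - \frac{1}{2} - \frac{l}{160}$
$24 - j{\left(Y{\left(1 \right)} \right)} = 24 - \left(- \frac{1}{2} - \frac{1}{160}\right) = 24 - - \frac{81}{160} = 24 + \frac{81}{160} = \frac{3921}{160}$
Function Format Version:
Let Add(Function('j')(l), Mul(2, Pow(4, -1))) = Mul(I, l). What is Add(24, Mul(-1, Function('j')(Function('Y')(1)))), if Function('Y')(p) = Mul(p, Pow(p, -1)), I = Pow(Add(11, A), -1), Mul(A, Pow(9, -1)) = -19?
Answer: Rational(3921, 160) ≈ 24.506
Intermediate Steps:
A = -171 (A = Mul(9, -19) = -171)
I = Rational(-1, 160) (I = Pow(Add(11, -171), -1) = Pow(-160, -1) = Rational(-1, 160) ≈ -0.0062500)
Function('Y')(p) = 1
Function('j')(l) = Add(Rational(-1, 2), Mul(Rational(-1, 160), l))
Add(24, Mul(-1, Function('j')(Function('Y')(1)))) = Add(24, Mul(-1, Add(Rational(-1, 2), Mul(Rational(-1, 160), 1)))) = Add(24, Mul(-1, Add(Rational(-1, 2), Rational(-1, 160)))) = Add(24, Mul(-1, Rational(-81, 160))) = Add(24, Rational(81, 160)) = Rational(3921, 160)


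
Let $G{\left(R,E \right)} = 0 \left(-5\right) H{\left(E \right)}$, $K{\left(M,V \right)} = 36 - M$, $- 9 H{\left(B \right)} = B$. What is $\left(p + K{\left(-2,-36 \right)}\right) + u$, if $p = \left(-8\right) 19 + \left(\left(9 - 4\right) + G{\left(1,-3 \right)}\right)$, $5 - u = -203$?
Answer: $99$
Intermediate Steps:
$u = 208$ ($u = 5 - -203 = 5 + 203 = 208$)
$H{\left(B \right)} = - \frac{B}{9}$
$G{\left(R,E \right)} = 0$ ($G{\left(R,E \right)} = 0 \left(-5\right) \left(- \frac{E}{9}\right) = 0 \left(- \frac{E}{9}\right) = 0$)
$p = -147$ ($p = \left(-8\right) 19 + \left(\left(9 - 4\right) + 0\right) = -152 + \left(5 + 0\right) = -152 + 5 = -147$)
$\left(p + K{\left(-2,-36 \right)}\right) + u = \left(-147 + \left(36 - -2\right)\right) + 208 = \left(-147 + \left(36 + 2\right)\right) + 208 = \left(-147 + 38\right) + 208 = -109 + 208 = 99$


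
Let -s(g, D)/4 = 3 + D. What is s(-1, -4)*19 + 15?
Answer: 91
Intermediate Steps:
s(g, D) = -12 - 4*D (s(g, D) = -4*(3 + D) = -12 - 4*D)
s(-1, -4)*19 + 15 = (-12 - 4*(-4))*19 + 15 = (-12 + 16)*19 + 15 = 4*19 + 15 = 76 + 15 = 91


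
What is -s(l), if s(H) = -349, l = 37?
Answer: 349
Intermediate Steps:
-s(l) = -1*(-349) = 349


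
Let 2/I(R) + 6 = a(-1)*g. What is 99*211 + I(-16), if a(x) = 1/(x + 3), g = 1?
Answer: 229775/11 ≈ 20889.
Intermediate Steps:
a(x) = 1/(3 + x)
I(R) = -4/11 (I(R) = 2/(-6 + 1/(3 - 1)) = 2/(-6 + 1/2) = 2/(-6 + (½)*1) = 2/(-6 + ½) = 2/(-11/2) = 2*(-2/11) = -4/11)
99*211 + I(-16) = 99*211 - 4/11 = 20889 - 4/11 = 229775/11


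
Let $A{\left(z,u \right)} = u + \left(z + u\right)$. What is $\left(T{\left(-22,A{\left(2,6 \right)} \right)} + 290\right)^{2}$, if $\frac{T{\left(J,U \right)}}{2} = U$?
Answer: $101124$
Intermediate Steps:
$A{\left(z,u \right)} = z + 2 u$ ($A{\left(z,u \right)} = u + \left(u + z\right) = z + 2 u$)
$T{\left(J,U \right)} = 2 U$
$\left(T{\left(-22,A{\left(2,6 \right)} \right)} + 290\right)^{2} = \left(2 \left(2 + 2 \cdot 6\right) + 290\right)^{2} = \left(2 \left(2 + 12\right) + 290\right)^{2} = \left(2 \cdot 14 + 290\right)^{2} = \left(28 + 290\right)^{2} = 318^{2} = 101124$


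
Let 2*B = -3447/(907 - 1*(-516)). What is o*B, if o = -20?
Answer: 34470/1423 ≈ 24.223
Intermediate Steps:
B = -3447/2846 (B = (-3447/(907 - 1*(-516)))/2 = (-3447/(907 + 516))/2 = (-3447/1423)/2 = (-3447*1/1423)/2 = (½)*(-3447/1423) = -3447/2846 ≈ -1.2112)
o*B = -20*(-3447/2846) = 34470/1423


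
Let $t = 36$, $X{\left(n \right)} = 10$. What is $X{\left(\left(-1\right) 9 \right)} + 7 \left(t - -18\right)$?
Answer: $388$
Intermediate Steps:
$X{\left(\left(-1\right) 9 \right)} + 7 \left(t - -18\right) = 10 + 7 \left(36 - -18\right) = 10 + 7 \left(36 + 18\right) = 10 + 7 \cdot 54 = 10 + 378 = 388$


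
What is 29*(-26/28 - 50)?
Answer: -20677/14 ≈ -1476.9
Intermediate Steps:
29*(-26/28 - 50) = 29*(-26*1/28 - 50) = 29*(-13/14 - 50) = 29*(-713/14) = -20677/14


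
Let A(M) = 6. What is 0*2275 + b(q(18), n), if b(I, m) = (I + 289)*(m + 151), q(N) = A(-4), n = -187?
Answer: -10620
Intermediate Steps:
q(N) = 6
b(I, m) = (151 + m)*(289 + I) (b(I, m) = (289 + I)*(151 + m) = (151 + m)*(289 + I))
0*2275 + b(q(18), n) = 0*2275 + (43639 + 151*6 + 289*(-187) + 6*(-187)) = 0 + (43639 + 906 - 54043 - 1122) = 0 - 10620 = -10620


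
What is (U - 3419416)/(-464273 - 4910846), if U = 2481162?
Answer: 938254/5375119 ≈ 0.17456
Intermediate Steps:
(U - 3419416)/(-464273 - 4910846) = (2481162 - 3419416)/(-464273 - 4910846) = -938254/(-5375119) = -938254*(-1/5375119) = 938254/5375119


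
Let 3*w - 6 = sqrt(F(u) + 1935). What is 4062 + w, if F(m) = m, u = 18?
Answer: 4064 + sqrt(217) ≈ 4078.7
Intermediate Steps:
w = 2 + sqrt(217) (w = 2 + sqrt(18 + 1935)/3 = 2 + sqrt(1953)/3 = 2 + (3*sqrt(217))/3 = 2 + sqrt(217) ≈ 16.731)
4062 + w = 4062 + (2 + sqrt(217)) = 4064 + sqrt(217)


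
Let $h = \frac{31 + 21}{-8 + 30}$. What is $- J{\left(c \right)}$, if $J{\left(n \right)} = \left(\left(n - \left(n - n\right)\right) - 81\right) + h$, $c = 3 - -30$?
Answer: $\frac{502}{11} \approx 45.636$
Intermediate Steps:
$h = \frac{26}{11}$ ($h = \frac{52}{22} = 52 \cdot \frac{1}{22} = \frac{26}{11} \approx 2.3636$)
$c = 33$ ($c = 3 + 30 = 33$)
$J{\left(n \right)} = - \frac{865}{11} + n$ ($J{\left(n \right)} = \left(\left(n - \left(n - n\right)\right) - 81\right) + \frac{26}{11} = \left(\left(n - 0\right) - 81\right) + \frac{26}{11} = \left(\left(n + 0\right) - 81\right) + \frac{26}{11} = \left(n - 81\right) + \frac{26}{11} = \left(-81 + n\right) + \frac{26}{11} = - \frac{865}{11} + n$)
$- J{\left(c \right)} = - (- \frac{865}{11} + 33) = \left(-1\right) \left(- \frac{502}{11}\right) = \frac{502}{11}$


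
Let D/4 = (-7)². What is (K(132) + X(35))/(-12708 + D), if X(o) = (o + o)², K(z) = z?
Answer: -37/92 ≈ -0.40217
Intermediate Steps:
D = 196 (D = 4*(-7)² = 4*49 = 196)
X(o) = 4*o² (X(o) = (2*o)² = 4*o²)
(K(132) + X(35))/(-12708 + D) = (132 + 4*35²)/(-12708 + 196) = (132 + 4*1225)/(-12512) = (132 + 4900)*(-1/12512) = 5032*(-1/12512) = -37/92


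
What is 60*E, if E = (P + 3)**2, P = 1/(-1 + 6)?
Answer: 3072/5 ≈ 614.40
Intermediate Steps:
P = 1/5 ≈ 0.20000
E = 256/25 (E = (1/5 + 3)**2 = (16/5)**2 = 256/25 ≈ 10.240)
60*E = 60*(256/25) = 3072/5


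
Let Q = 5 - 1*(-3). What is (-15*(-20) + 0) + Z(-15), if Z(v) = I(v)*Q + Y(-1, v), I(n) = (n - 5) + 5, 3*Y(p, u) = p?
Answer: 539/3 ≈ 179.67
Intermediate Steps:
Y(p, u) = p/3
I(n) = n (I(n) = (-5 + n) + 5 = n)
Q = 8 (Q = 5 + 3 = 8)
Z(v) = -⅓ + 8*v (Z(v) = v*8 + (⅓)*(-1) = 8*v - ⅓ = -⅓ + 8*v)
(-15*(-20) + 0) + Z(-15) = (-15*(-20) + 0) + (-⅓ + 8*(-15)) = (300 + 0) + (-⅓ - 120) = 300 - 361/3 = 539/3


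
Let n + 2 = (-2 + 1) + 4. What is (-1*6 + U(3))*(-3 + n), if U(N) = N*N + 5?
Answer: -16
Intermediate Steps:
U(N) = 5 + N² (U(N) = N² + 5 = 5 + N²)
n = 1 (n = -2 + ((-2 + 1) + 4) = -2 + (-1 + 4) = -2 + 3 = 1)
(-1*6 + U(3))*(-3 + n) = (-1*6 + (5 + 3²))*(-3 + 1) = (-6 + (5 + 9))*(-2) = (-6 + 14)*(-2) = 8*(-2) = -16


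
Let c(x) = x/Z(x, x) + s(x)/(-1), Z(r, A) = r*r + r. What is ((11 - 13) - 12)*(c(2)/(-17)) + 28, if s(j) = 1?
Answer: 1400/51 ≈ 27.451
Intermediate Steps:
Z(r, A) = r + r² (Z(r, A) = r² + r = r + r²)
c(x) = -1 + 1/(1 + x) (c(x) = x/((x*(1 + x))) + 1/(-1) = x*(1/(x*(1 + x))) + 1*(-1) = 1/(1 + x) - 1 = -1 + 1/(1 + x))
((11 - 13) - 12)*(c(2)/(-17)) + 28 = ((11 - 13) - 12)*(-1*2/(1 + 2)/(-17)) + 28 = (-2 - 12)*(-1*2/3*(-1/17)) + 28 = -14*(-1*2*⅓)*(-1)/17 + 28 = -(-28)*(-1)/(3*17) + 28 = -14*2/51 + 28 = -28/51 + 28 = 1400/51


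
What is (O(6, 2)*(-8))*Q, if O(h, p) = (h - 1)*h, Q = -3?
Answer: 720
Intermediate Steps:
O(h, p) = h*(-1 + h) (O(h, p) = (-1 + h)*h = h*(-1 + h))
(O(6, 2)*(-8))*Q = ((6*(-1 + 6))*(-8))*(-3) = ((6*5)*(-8))*(-3) = (30*(-8))*(-3) = -240*(-3) = 720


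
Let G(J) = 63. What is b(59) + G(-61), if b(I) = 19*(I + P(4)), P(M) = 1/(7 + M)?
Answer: 13043/11 ≈ 1185.7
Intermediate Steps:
b(I) = 19/11 + 19*I (b(I) = 19*(I + 1/(7 + 4)) = 19*(I + 1/11) = 19*(1/11 + I) = 19/11 + 19*I)
b(59) + G(-61) = (19/11 + 19*59) + 63 = (19/11 + 1121) + 63 = 12350/11 + 63 = 13043/11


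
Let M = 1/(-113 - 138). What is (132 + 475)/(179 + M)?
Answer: 152357/44928 ≈ 3.3911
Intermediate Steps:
M = -1/251 (M = 1/(-251) = -1/251 ≈ -0.0039841)
(132 + 475)/(179 + M) = (132 + 475)/(179 - 1/251) = 607/(44928/251) = 607*(251/44928) = 152357/44928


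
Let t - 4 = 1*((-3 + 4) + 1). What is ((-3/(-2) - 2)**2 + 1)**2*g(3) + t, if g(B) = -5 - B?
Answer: -13/2 ≈ -6.5000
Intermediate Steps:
t = 6 (t = 4 + 1*((-3 + 4) + 1) = 4 + 1*(1 + 1) = 4 + 1*2 = 4 + 2 = 6)
((-3/(-2) - 2)**2 + 1)**2*g(3) + t = ((-3/(-2) - 2)**2 + 1)**2*(-5 - 1*3) + 6 = ((-3*(-1/2) - 2)**2 + 1)**2*(-5 - 3) + 6 = ((3/2 - 2)**2 + 1)**2*(-8) + 6 = ((-1/2)**2 + 1)**2*(-8) + 6 = (1/4 + 1)**2*(-8) + 6 = (5/4)**2*(-8) + 6 = (25/16)*(-8) + 6 = -25/2 + 6 = -13/2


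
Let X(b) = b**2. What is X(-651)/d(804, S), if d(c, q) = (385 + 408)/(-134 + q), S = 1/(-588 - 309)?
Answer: -16980152133/237107 ≈ -71614.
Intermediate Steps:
S = -1/897 (S = 1/(-897) = -1/897 ≈ -0.0011148)
d(c, q) = 793/(-134 + q)
X(-651)/d(804, S) = (-651)**2/((793/(-134 - 1/897))) = 423801/((793/(-120199/897))) = 423801/((793*(-897/120199))) = 423801/(-711321/120199) = 423801*(-120199/711321) = -16980152133/237107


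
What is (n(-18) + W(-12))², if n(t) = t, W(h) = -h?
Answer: 36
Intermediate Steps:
(n(-18) + W(-12))² = (-18 - 1*(-12))² = (-18 + 12)² = (-6)² = 36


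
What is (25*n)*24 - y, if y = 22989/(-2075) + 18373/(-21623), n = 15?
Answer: 404344740122/44867725 ≈ 9011.9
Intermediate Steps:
y = -535215122/44867725 (y = 22989*(-1/2075) + 18373*(-1/21623) = -22989/2075 - 18373/21623 = -535215122/44867725 ≈ -11.929)
(25*n)*24 - y = (25*15)*24 - 1*(-535215122/44867725) = 375*24 + 535215122/44867725 = 9000 + 535215122/44867725 = 404344740122/44867725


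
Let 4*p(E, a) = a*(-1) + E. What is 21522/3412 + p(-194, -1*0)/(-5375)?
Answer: 28961558/4584875 ≈ 6.3168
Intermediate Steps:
p(E, a) = -a/4 + E/4 (p(E, a) = (a*(-1) + E)/4 = (-a + E)/4 = (E - a)/4 = -a/4 + E/4)
21522/3412 + p(-194, -1*0)/(-5375) = 21522/3412 + (-(-1)*0/4 + (1/4)*(-194))/(-5375) = 21522*(1/3412) + (-1/4*0 - 97/2)*(-1/5375) = 10761/1706 + (0 - 97/2)*(-1/5375) = 10761/1706 - 97/2*(-1/5375) = 10761/1706 + 97/10750 = 28961558/4584875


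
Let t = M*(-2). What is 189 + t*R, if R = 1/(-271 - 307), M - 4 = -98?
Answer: 54527/289 ≈ 188.67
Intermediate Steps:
M = -94 (M = 4 - 98 = -94)
R = -1/578 (R = 1/(-578) = -1/578 ≈ -0.0017301)
t = 188 (t = -94*(-2) = 188)
189 + t*R = 189 + 188*(-1/578) = 189 - 94/289 = 54527/289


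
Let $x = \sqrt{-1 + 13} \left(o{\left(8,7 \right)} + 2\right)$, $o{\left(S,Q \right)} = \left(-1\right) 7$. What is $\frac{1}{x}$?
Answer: $- \frac{\sqrt{3}}{30} \approx -0.057735$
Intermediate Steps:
$o{\left(S,Q \right)} = -7$
$x = - 10 \sqrt{3}$ ($x = \sqrt{-1 + 13} \left(-7 + 2\right) = \sqrt{12} \left(-5\right) = 2 \sqrt{3} \left(-5\right) = - 10 \sqrt{3} \approx -17.32$)
$\frac{1}{x} = \frac{1}{\left(-10\right) \sqrt{3}} = - \frac{\sqrt{3}}{30}$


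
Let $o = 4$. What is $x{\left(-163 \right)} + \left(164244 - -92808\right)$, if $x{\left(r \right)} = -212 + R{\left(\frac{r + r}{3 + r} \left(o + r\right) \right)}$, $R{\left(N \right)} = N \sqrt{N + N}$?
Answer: $256840 - \frac{25917 i \sqrt{259170}}{1600} \approx 2.5684 \cdot 10^{5} - 8246.3 i$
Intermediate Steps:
$R{\left(N \right)} = \sqrt{2} N^{\frac{3}{2}}$ ($R{\left(N \right)} = N \sqrt{2 N} = N \sqrt{2} \sqrt{N} = \sqrt{2} N^{\frac{3}{2}}$)
$x{\left(r \right)} = -212 + 4 \left(\frac{r \left(4 + r\right)}{3 + r}\right)^{\frac{3}{2}}$ ($x{\left(r \right)} = -212 + \sqrt{2} \left(\frac{r + r}{3 + r} \left(4 + r\right)\right)^{\frac{3}{2}} = -212 + \sqrt{2} \left(\frac{2 r}{3 + r} \left(4 + r\right)\right)^{\frac{3}{2}} = -212 + \sqrt{2} \left(\frac{2 r \left(4 + r\right)}{3 + r}\right)^{\frac{3}{2}} = -212 + \sqrt{2} \cdot 2 \sqrt{2} \left(\frac{r \left(4 + r\right)}{3 + r}\right)^{\frac{3}{2}} = -212 + 4 \left(\frac{r \left(4 + r\right)}{3 + r}\right)^{\frac{3}{2}}$)
$x{\left(-163 \right)} + \left(164244 - -92808\right) = \left(-212 + 4 \left(- \frac{163 \left(4 - 163\right)}{3 - 163}\right)^{\frac{3}{2}}\right) + \left(164244 - -92808\right) = \left(-212 + 4 \left(\left(-163\right) \frac{1}{-160} \left(-159\right)\right)^{\frac{3}{2}}\right) + \left(164244 + 92808\right) = \left(-212 + 4 \left(\left(-163\right) \left(- \frac{1}{160}\right) \left(-159\right)\right)^{\frac{3}{2}}\right) + 257052 = \left(-212 + 4 \left(- \frac{25917}{160}\right)^{\frac{3}{2}}\right) + 257052 = \left(-212 + 4 \left(- \frac{25917 i \sqrt{259170}}{6400}\right)\right) + 257052 = \left(-212 - \frac{25917 i \sqrt{259170}}{1600}\right) + 257052 = 256840 - \frac{25917 i \sqrt{259170}}{1600}$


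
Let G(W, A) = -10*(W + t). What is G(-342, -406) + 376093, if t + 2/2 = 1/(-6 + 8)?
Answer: 379518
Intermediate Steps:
t = -1/2 (t = -1 + 1/(-6 + 8) = -1 + 1/2 = -1/2 ≈ -0.50000)
G(W, A) = 5 - 10*W (G(W, A) = -10*(W - 1/2) = -10*(-1/2 + W) = 5 - 10*W)
G(-342, -406) + 376093 = (5 - 10*(-342)) + 376093 = (5 + 3420) + 376093 = 3425 + 376093 = 379518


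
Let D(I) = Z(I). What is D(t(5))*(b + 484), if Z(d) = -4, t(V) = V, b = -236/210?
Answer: -202808/105 ≈ -1931.5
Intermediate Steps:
b = -118/105 (b = -236*1/210 = -118/105 ≈ -1.1238)
D(I) = -4
D(t(5))*(b + 484) = -4*(-118/105 + 484) = -4*50702/105 = -202808/105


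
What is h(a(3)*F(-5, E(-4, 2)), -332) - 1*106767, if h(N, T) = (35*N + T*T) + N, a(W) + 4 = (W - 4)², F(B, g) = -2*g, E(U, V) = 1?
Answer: 3673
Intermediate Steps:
a(W) = -4 + (-4 + W)² (a(W) = -4 + (W - 4)² = -4 + (-4 + W)²)
h(N, T) = T² + 36*N (h(N, T) = (35*N + T²) + N = (T² + 35*N) + N = T² + 36*N)
h(a(3)*F(-5, E(-4, 2)), -332) - 1*106767 = ((-332)² + 36*((-4 + (-4 + 3)²)*(-2*1))) - 1*106767 = (110224 + 36*((-4 + (-1)²)*(-2))) - 106767 = (110224 + 36*((-4 + 1)*(-2))) - 106767 = (110224 + 36*(-3*(-2))) - 106767 = (110224 + 36*6) - 106767 = (110224 + 216) - 106767 = 110440 - 106767 = 3673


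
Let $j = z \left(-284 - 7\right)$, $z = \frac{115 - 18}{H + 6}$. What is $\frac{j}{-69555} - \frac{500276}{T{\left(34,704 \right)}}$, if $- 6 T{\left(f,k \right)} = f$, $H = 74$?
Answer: $\frac{163749172609}{1854800} \approx 88284.0$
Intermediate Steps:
$z = \frac{97}{80}$ ($z = \frac{115 - 18}{74 + 6} = \frac{97}{80} \approx 1.2125$)
$T{\left(f,k \right)} = - \frac{f}{6}$
$j = - \frac{28227}{80}$ ($j = \frac{97 \left(-284 - 7\right)}{80} = \frac{97}{80} \left(-291\right) = - \frac{28227}{80} \approx -352.84$)
$\frac{j}{-69555} - \frac{500276}{T{\left(34,704 \right)}} = - \frac{28227}{80 \left(-69555\right)} - \frac{500276}{\left(- \frac{1}{6}\right) 34} = \left(- \frac{28227}{80}\right) \left(- \frac{1}{69555}\right) - \frac{500276}{- \frac{17}{3}} = \frac{9409}{1854800} - -88284 = \frac{9409}{1854800} + 88284 = \frac{163749172609}{1854800}$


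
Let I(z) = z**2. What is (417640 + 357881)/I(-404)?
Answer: 775521/163216 ≈ 4.7515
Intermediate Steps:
(417640 + 357881)/I(-404) = (417640 + 357881)/((-404)**2) = 775521/163216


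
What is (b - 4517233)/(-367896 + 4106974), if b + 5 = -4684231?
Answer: -9201469/3739078 ≈ -2.4609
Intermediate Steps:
b = -4684236 (b = -5 - 4684231 = -4684236)
(b - 4517233)/(-367896 + 4106974) = (-4684236 - 4517233)/(-367896 + 4106974) = -9201469/3739078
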